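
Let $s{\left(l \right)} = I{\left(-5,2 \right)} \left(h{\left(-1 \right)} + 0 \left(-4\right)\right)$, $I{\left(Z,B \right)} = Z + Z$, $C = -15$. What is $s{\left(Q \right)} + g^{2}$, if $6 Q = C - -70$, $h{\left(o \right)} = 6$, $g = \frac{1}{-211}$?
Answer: $- \frac{2671259}{44521} \approx -60.0$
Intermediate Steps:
$g = - \frac{1}{211} \approx -0.0047393$
$I{\left(Z,B \right)} = 2 Z$
$Q = \frac{55}{6}$ ($Q = \frac{-15 - -70}{6} = \frac{-15 + 70}{6} = \frac{1}{6} \cdot 55 = \frac{55}{6} \approx 9.1667$)
$s{\left(l \right)} = -60$ ($s{\left(l \right)} = 2 \left(-5\right) \left(6 + 0 \left(-4\right)\right) = - 10 \left(6 + 0\right) = \left(-10\right) 6 = -60$)
$s{\left(Q \right)} + g^{2} = -60 + \left(- \frac{1}{211}\right)^{2} = -60 + \frac{1}{44521} = - \frac{2671259}{44521}$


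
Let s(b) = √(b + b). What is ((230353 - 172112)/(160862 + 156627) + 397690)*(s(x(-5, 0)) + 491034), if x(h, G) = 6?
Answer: 61999061914435134/317489 + 252524517302*√3/317489 ≈ 1.9528e+11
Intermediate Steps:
s(b) = √2*√b (s(b) = √(2*b) = √2*√b)
((230353 - 172112)/(160862 + 156627) + 397690)*(s(x(-5, 0)) + 491034) = ((230353 - 172112)/(160862 + 156627) + 397690)*(√2*√6 + 491034) = (58241/317489 + 397690)*(2*√3 + 491034) = (58241*(1/317489) + 397690)*(491034 + 2*√3) = (58241/317489 + 397690)*(491034 + 2*√3) = 126262258651*(491034 + 2*√3)/317489 = 61999061914435134/317489 + 252524517302*√3/317489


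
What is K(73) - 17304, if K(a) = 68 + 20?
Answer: -17216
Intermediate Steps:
K(a) = 88
K(73) - 17304 = 88 - 17304 = -17216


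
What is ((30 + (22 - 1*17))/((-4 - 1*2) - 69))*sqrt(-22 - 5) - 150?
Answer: -150 - 7*I*sqrt(3)/5 ≈ -150.0 - 2.4249*I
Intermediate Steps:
((30 + (22 - 1*17))/((-4 - 1*2) - 69))*sqrt(-22 - 5) - 150 = ((30 + (22 - 17))/((-4 - 2) - 69))*sqrt(-27) - 150 = ((30 + 5)/(-6 - 69))*(3*I*sqrt(3)) - 150 = (35/(-75))*(3*I*sqrt(3)) - 150 = (35*(-1/75))*(3*I*sqrt(3)) - 150 = -7*I*sqrt(3)/5 - 150 = -150 - 7*I*sqrt(3)/5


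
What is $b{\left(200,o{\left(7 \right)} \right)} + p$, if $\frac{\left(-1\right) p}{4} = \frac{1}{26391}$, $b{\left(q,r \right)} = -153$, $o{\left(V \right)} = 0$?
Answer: $- \frac{4037827}{26391} \approx -153.0$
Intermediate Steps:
$p = - \frac{4}{26391} \approx -0.00015157$
$b{\left(200,o{\left(7 \right)} \right)} + p = -153 - \frac{4}{26391} = - \frac{4037827}{26391}$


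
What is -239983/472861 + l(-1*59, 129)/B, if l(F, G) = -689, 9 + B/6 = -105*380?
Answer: -1078096001/2136385998 ≈ -0.50464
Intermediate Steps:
B = -239454 (B = -54 + 6*(-105*380) = -54 + 6*(-39900) = -54 - 239400 = -239454)
-239983/472861 + l(-1*59, 129)/B = -239983/472861 - 689/(-239454) = -239983*1/472861 - 689*(-1/239454) = -239983/472861 + 13/4518 = -1078096001/2136385998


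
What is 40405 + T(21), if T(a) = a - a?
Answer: 40405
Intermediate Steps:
T(a) = 0
40405 + T(21) = 40405 + 0 = 40405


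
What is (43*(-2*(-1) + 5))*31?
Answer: 9331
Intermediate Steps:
(43*(-2*(-1) + 5))*31 = (43*(2 + 5))*31 = (43*7)*31 = 301*31 = 9331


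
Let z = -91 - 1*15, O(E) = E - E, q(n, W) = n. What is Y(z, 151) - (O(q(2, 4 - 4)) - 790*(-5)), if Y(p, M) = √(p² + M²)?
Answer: -3950 + √34037 ≈ -3765.5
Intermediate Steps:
O(E) = 0
z = -106 (z = -91 - 15 = -106)
Y(p, M) = √(M² + p²)
Y(z, 151) - (O(q(2, 4 - 4)) - 790*(-5)) = √(151² + (-106)²) - (0 - 790*(-5)) = √(22801 + 11236) - (0 + 3950) = √34037 - 1*3950 = √34037 - 3950 = -3950 + √34037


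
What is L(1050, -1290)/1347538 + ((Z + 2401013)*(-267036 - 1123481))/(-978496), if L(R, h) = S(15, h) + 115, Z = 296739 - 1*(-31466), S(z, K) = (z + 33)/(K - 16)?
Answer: 834850555734697449225/215255008619936 ≈ 3.8784e+6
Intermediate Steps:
S(z, K) = (33 + z)/(-16 + K)
Z = 328205 (Z = 296739 + 31466 = 328205)
L(R, h) = 115 + 48/(-16 + h) (L(R, h) = (33 + 15)/(-16 + h) + 115 = 48/(-16 + h) + 115 = 115 + 48/(-16 + h))
L(1050, -1290)/1347538 + ((Z + 2401013)*(-267036 - 1123481))/(-978496) = ((-1792 + 115*(-1290))/(-16 - 1290))/1347538 + ((328205 + 2401013)*(-267036 - 1123481))/(-978496) = ((-1792 - 148350)/(-1306))*(1/1347538) + (2729218*(-1390517))*(-1/978496) = -1/1306*(-150142)*(1/1347538) - 3795024025706*(-1/978496) = (75071/653)*(1/1347538) + 1897512012853/489248 = 75071/879942314 + 1897512012853/489248 = 834850555734697449225/215255008619936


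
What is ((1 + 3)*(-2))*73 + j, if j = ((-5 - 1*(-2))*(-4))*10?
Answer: -464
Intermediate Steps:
j = 120 (j = ((-5 + 2)*(-4))*10 = -3*(-4)*10 = 12*10 = 120)
((1 + 3)*(-2))*73 + j = ((1 + 3)*(-2))*73 + 120 = (4*(-2))*73 + 120 = -8*73 + 120 = -584 + 120 = -464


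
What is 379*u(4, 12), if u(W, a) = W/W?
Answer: 379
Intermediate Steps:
u(W, a) = 1
379*u(4, 12) = 379*1 = 379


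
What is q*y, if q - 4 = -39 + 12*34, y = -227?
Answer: -84671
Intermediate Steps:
q = 373 (q = 4 + (-39 + 12*34) = 4 + (-39 + 408) = 4 + 369 = 373)
q*y = 373*(-227) = -84671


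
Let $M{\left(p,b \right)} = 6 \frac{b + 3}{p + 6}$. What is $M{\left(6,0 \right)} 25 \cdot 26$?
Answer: $975$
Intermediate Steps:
$M{\left(p,b \right)} = \frac{6 \left(3 + b\right)}{6 + p}$ ($M{\left(p,b \right)} = 6 \frac{3 + b}{6 + p} = \frac{6 \left(3 + b\right)}{6 + p}$)
$M{\left(6,0 \right)} 25 \cdot 26 = \frac{6 \left(3 + 0\right)}{6 + 6} \cdot 25 \cdot 26 = 6 \cdot \frac{1}{12} \cdot 3 \cdot 25 \cdot 26 = \frac{3}{2} \cdot 25 \cdot 26 = \frac{75}{2} \cdot 26 = 975$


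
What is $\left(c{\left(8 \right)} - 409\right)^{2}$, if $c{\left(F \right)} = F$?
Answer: $160801$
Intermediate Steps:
$\left(c{\left(8 \right)} - 409\right)^{2} = \left(8 - 409\right)^{2} = \left(-401\right)^{2} = 160801$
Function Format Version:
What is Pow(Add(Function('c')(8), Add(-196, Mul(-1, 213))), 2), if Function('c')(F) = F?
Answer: 160801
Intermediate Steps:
Pow(Add(Function('c')(8), Add(-196, Mul(-1, 213))), 2) = Pow(Add(8, Add(-196, Mul(-1, 213))), 2) = Pow(Add(8, Add(-196, -213)), 2) = Pow(Add(8, -409), 2) = Pow(-401, 2) = 160801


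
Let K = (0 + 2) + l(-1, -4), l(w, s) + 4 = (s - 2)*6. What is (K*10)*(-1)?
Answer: 380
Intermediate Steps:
l(w, s) = -16 + 6*s (l(w, s) = -4 + (s - 2)*6 = -4 + (-2 + s)*6 = -4 + (-12 + 6*s) = -16 + 6*s)
K = -38 (K = (0 + 2) + (-16 + 6*(-4)) = 2 + (-16 - 24) = 2 - 40 = -38)
(K*10)*(-1) = -38*10*(-1) = -380*(-1) = 380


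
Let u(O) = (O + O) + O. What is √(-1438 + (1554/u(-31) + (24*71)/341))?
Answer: 12*I*√1170653/341 ≈ 38.075*I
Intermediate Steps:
u(O) = 3*O (u(O) = 2*O + O = 3*O)
√(-1438 + (1554/u(-31) + (24*71)/341)) = √(-1438 + (1554/((3*(-31))) + (24*71)/341)) = √(-1438 + (1554/(-93) + 1704*(1/341))) = √(-1438 + (1554*(-1/93) + 1704/341)) = √(-1438 + (-518/31 + 1704/341)) = √(-1438 - 3994/341) = √(-494352/341) = 12*I*√1170653/341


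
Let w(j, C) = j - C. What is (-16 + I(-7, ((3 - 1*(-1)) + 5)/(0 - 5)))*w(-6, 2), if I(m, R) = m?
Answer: 184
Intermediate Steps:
(-16 + I(-7, ((3 - 1*(-1)) + 5)/(0 - 5)))*w(-6, 2) = (-16 - 7)*(-6 - 1*2) = -23*(-6 - 2) = -23*(-8) = 184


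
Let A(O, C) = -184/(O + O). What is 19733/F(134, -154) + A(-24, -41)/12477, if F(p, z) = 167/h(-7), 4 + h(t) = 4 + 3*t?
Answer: -31022284925/12501954 ≈ -2481.4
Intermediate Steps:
h(t) = 3*t (h(t) = -4 + (4 + 3*t) = 3*t)
A(O, C) = -92/O (A(O, C) = -184*1/(2*O) = -92/O)
F(p, z) = -167/21 (F(p, z) = 167/((3*(-7))) = 167/(-21) = 167*(-1/21) = -167/21)
19733/F(134, -154) + A(-24, -41)/12477 = 19733/(-167/21) - 92/(-24)/12477 = 19733*(-21/167) - 92*(-1/24)*(1/12477) = -414393/167 + (23/6)*(1/12477) = -414393/167 + 23/74862 = -31022284925/12501954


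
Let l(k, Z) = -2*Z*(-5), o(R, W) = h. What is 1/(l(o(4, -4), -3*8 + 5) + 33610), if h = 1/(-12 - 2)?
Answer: 1/33420 ≈ 2.9922e-5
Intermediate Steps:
h = -1/14 (h = 1/(-14) = -1/14 ≈ -0.071429)
o(R, W) = -1/14
l(k, Z) = 10*Z
1/(l(o(4, -4), -3*8 + 5) + 33610) = 1/(10*(-3*8 + 5) + 33610) = 1/(10*(-24 + 5) + 33610) = 1/(10*(-19) + 33610) = 1/(-190 + 33610) = 1/33420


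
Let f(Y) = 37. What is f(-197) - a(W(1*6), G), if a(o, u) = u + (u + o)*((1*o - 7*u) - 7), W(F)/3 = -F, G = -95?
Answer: 72452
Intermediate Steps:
W(F) = -3*F (W(F) = 3*(-F) = -3*F)
a(o, u) = u + (o + u)*(-7 + o - 7*u) (a(o, u) = u + (o + u)*((o - 7*u) - 7) = u + (o + u)*(-7 + o - 7*u))
f(-197) - a(W(1*6), G) = 37 - ((-3*6)² - (-21)*1*6 - 7*(-95)² - 6*(-95) - 6*(-3*6)*(-95)) = 37 - ((-3*6)² - (-21)*6 - 7*9025 + 570 - 6*(-3*6)*(-95)) = 37 - ((-18)² - 7*(-18) - 63175 + 570 - 6*(-18)*(-95)) = 37 - (324 + 126 - 63175 + 570 - 10260) = 37 - 1*(-72415) = 37 + 72415 = 72452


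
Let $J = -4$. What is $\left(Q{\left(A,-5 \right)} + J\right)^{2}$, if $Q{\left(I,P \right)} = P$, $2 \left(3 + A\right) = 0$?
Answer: $81$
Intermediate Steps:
$A = -3$ ($A = -3 + \frac{1}{2} \cdot 0 = -3 + 0 = -3$)
$\left(Q{\left(A,-5 \right)} + J\right)^{2} = \left(-5 - 4\right)^{2} = \left(-9\right)^{2} = 81$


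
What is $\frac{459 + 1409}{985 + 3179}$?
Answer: $\frac{467}{1041} \approx 0.44861$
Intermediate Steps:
$\frac{459 + 1409}{985 + 3179} = \frac{1868}{4164} = 1868 \cdot \frac{1}{4164} = \frac{467}{1041}$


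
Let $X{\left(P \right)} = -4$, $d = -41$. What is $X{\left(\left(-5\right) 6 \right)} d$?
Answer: $164$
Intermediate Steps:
$X{\left(\left(-5\right) 6 \right)} d = \left(-4\right) \left(-41\right) = 164$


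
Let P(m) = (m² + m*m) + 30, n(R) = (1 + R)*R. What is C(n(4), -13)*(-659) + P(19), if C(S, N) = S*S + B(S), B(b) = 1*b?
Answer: -276028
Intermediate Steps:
B(b) = b
n(R) = R*(1 + R)
C(S, N) = S + S² (C(S, N) = S*S + S = S² + S = S + S²)
P(m) = 30 + 2*m² (P(m) = (m² + m²) + 30 = 2*m² + 30 = 30 + 2*m²)
C(n(4), -13)*(-659) + P(19) = ((4*(1 + 4))*(1 + 4*(1 + 4)))*(-659) + (30 + 2*19²) = ((4*5)*(1 + 4*5))*(-659) + (30 + 2*361) = (20*(1 + 20))*(-659) + (30 + 722) = (20*21)*(-659) + 752 = 420*(-659) + 752 = -276780 + 752 = -276028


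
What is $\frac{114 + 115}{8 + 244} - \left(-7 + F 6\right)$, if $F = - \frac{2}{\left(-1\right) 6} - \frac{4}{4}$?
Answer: $\frac{3001}{252} \approx 11.909$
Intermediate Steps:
$F = - \frac{2}{3}$ ($F = - \frac{2}{-6} - 1 = \left(-2\right) \left(- \frac{1}{6}\right) - 1 = \frac{1}{3} - 1 = - \frac{2}{3} \approx -0.66667$)
$\frac{114 + 115}{8 + 244} - \left(-7 + F 6\right) = \frac{114 + 115}{8 + 244} - \left(-7 - 4\right) = \frac{229}{252} - \left(-7 - 4\right) = 229 \cdot \frac{1}{252} - -11 = \frac{229}{252} + 11 = \frac{3001}{252}$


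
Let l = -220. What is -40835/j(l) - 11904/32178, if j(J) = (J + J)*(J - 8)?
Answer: -2696987/3471072 ≈ -0.77699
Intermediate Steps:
j(J) = 2*J*(-8 + J) (j(J) = (2*J)*(-8 + J) = 2*J*(-8 + J))
-40835/j(l) - 11904/32178 = -40835*(-1/(440*(-8 - 220))) - 11904/32178 = -40835/(2*(-220)*(-228)) - 11904*1/32178 = -40835/100320 - 64/173 = -40835*1/100320 - 64/173 = -8167/20064 - 64/173 = -2696987/3471072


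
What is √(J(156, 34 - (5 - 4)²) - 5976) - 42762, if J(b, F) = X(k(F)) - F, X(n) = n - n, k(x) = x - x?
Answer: -42762 + I*√6009 ≈ -42762.0 + 77.518*I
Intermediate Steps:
k(x) = 0
X(n) = 0
J(b, F) = -F (J(b, F) = 0 - F = -F)
√(J(156, 34 - (5 - 4)²) - 5976) - 42762 = √(-(34 - (5 - 4)²) - 5976) - 42762 = √(-(34 - 1*1²) - 5976) - 42762 = √(-(34 - 1*1) - 5976) - 42762 = √(-(34 - 1) - 5976) - 42762 = √(-1*33 - 5976) - 42762 = √(-33 - 5976) - 42762 = √(-6009) - 42762 = I*√6009 - 42762 = -42762 + I*√6009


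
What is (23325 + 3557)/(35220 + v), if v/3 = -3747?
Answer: 26882/23979 ≈ 1.1211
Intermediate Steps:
v = -11241 (v = 3*(-3747) = -11241)
(23325 + 3557)/(35220 + v) = (23325 + 3557)/(35220 - 11241) = 26882/23979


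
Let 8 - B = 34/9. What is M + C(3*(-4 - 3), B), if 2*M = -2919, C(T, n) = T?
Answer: -2961/2 ≈ -1480.5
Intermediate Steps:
B = 38/9 (B = 8 - 34/9 = 38/9 ≈ 4.2222)
M = -2919/2 (M = (1/2)*(-2919) = -2919/2 ≈ -1459.5)
M + C(3*(-4 - 3), B) = -2919/2 + 3*(-4 - 3) = -2919/2 + 3*(-7) = -2919/2 - 21 = -2961/2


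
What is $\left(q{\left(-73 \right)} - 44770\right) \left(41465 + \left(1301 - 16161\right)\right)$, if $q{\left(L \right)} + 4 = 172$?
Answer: $-1186636210$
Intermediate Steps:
$q{\left(L \right)} = 168$ ($q{\left(L \right)} = -4 + 172 = 168$)
$\left(q{\left(-73 \right)} - 44770\right) \left(41465 + \left(1301 - 16161\right)\right) = \left(168 - 44770\right) \left(41465 + \left(1301 - 16161\right)\right) = - 44602 \left(41465 - 14860\right) = \left(-44602\right) 26605 = -1186636210$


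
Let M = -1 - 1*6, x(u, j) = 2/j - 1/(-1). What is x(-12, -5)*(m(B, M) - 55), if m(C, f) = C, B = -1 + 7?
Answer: -147/5 ≈ -29.400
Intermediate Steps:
B = 6
x(u, j) = 1 + 2/j (x(u, j) = 2/j - 1*(-1) = 2/j + 1 = 1 + 2/j)
M = -7 (M = -1 - 6 = -7)
x(-12, -5)*(m(B, M) - 55) = ((2 - 5)/(-5))*(6 - 55) = -⅕*(-3)*(-49) = (⅗)*(-49) = -147/5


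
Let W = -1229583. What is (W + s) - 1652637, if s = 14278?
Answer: -2867942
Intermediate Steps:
(W + s) - 1652637 = (-1229583 + 14278) - 1652637 = -1215305 - 1652637 = -2867942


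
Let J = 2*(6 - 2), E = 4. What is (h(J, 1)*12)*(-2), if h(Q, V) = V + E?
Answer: -120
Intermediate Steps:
J = 8 (J = 2*4 = 8)
h(Q, V) = 4 + V (h(Q, V) = V + 4 = 4 + V)
(h(J, 1)*12)*(-2) = ((4 + 1)*12)*(-2) = (5*12)*(-2) = 60*(-2) = -120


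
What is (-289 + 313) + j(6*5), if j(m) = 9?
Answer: 33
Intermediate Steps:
(-289 + 313) + j(6*5) = (-289 + 313) + 9 = 24 + 9 = 33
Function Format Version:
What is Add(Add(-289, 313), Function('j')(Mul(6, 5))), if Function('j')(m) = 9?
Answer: 33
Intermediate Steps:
Add(Add(-289, 313), Function('j')(Mul(6, 5))) = Add(Add(-289, 313), 9) = Add(24, 9) = 33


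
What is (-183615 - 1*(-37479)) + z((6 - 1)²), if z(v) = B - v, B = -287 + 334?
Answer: -146114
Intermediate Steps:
B = 47
z(v) = 47 - v
(-183615 - 1*(-37479)) + z((6 - 1)²) = (-183615 - 1*(-37479)) + (47 - (6 - 1)²) = (-183615 + 37479) + (47 - 1*5²) = -146136 + (47 - 1*25) = -146136 + (47 - 25) = -146136 + 22 = -146114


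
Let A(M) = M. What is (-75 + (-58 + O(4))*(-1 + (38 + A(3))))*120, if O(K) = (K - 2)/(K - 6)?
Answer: -292200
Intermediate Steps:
O(K) = (-2 + K)/(-6 + K)
(-75 + (-58 + O(4))*(-1 + (38 + A(3))))*120 = (-75 + (-58 + (-2 + 4)/(-6 + 4))*(-1 + (38 + 3)))*120 = (-75 + (-58 + 2/(-2))*(-1 + 41))*120 = (-75 + (-58 - 1/2*2)*40)*120 = (-75 + (-58 - 1)*40)*120 = (-75 - 59*40)*120 = (-75 - 2360)*120 = -2435*120 = -292200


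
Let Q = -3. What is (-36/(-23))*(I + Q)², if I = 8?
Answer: 900/23 ≈ 39.130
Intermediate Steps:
(-36/(-23))*(I + Q)² = (-36/(-23))*(8 - 3)² = -36*(-1/23)*5² = (36/23)*25 = 900/23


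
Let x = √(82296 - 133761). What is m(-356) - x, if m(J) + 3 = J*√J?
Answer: -3 - I*√51465 - 712*I*√89 ≈ -3.0 - 6943.9*I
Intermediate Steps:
x = I*√51465 (x = √(-51465) = I*√51465 ≈ 226.86*I)
m(J) = -3 + J^(3/2) (m(J) = -3 + J*√J = -3 + J^(3/2))
m(-356) - x = (-3 + (-356)^(3/2)) - I*√51465 = (-3 - 712*I*√89) - I*√51465 = -3 - I*√51465 - 712*I*√89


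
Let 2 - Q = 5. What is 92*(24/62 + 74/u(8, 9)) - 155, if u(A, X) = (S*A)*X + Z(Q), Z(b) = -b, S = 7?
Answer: -1665359/15717 ≈ -105.96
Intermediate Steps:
Q = -3 (Q = 2 - 1*5 = 2 - 5 = -3)
u(A, X) = 3 + 7*A*X (u(A, X) = (7*A)*X - 1*(-3) = 7*A*X + 3 = 3 + 7*A*X)
92*(24/62 + 74/u(8, 9)) - 155 = 92*(24/62 + 74/(3 + 7*8*9)) - 155 = 92*(24*(1/62) + 74/(3 + 504)) - 155 = 92*(12/31 + 74/507) - 155 = 92*(8378/15717) - 155 = 770776/15717 - 155 = -1665359/15717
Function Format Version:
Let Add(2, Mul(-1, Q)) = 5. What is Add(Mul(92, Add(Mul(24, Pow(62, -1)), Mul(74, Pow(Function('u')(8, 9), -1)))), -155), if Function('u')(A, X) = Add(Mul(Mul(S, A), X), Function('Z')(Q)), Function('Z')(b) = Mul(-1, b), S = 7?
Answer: Rational(-1665359, 15717) ≈ -105.96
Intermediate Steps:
Q = -3 (Q = Add(2, Mul(-1, 5)) = Add(2, -5) = -3)
Function('u')(A, X) = Add(3, Mul(7, A, X)) (Function('u')(A, X) = Add(Mul(Mul(7, A), X), Mul(-1, -3)) = Add(Mul(7, A, X), 3) = Add(3, Mul(7, A, X)))
Add(Mul(92, Add(Mul(24, Pow(62, -1)), Mul(74, Pow(Function('u')(8, 9), -1)))), -155) = Add(Mul(92, Add(Mul(24, Pow(62, -1)), Mul(74, Pow(Add(3, Mul(7, 8, 9)), -1)))), -155) = Add(Mul(92, Add(Mul(24, Rational(1, 62)), Mul(74, Pow(Add(3, 504), -1)))), -155) = Add(Mul(92, Add(Rational(12, 31), Mul(74, Pow(507, -1)))), -155) = Add(Mul(92, Add(Rational(12, 31), Mul(74, Rational(1, 507)))), -155) = Add(Mul(92, Add(Rational(12, 31), Rational(74, 507))), -155) = Add(Mul(92, Rational(8378, 15717)), -155) = Add(Rational(770776, 15717), -155) = Rational(-1665359, 15717)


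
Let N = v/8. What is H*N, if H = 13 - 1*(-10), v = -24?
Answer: -69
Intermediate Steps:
H = 23 (H = 13 + 10 = 23)
N = -3 (N = -24/8 = -24*⅛ = -3)
H*N = 23*(-3) = -69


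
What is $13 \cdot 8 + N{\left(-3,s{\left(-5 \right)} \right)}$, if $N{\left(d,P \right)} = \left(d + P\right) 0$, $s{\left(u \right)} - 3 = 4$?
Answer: $104$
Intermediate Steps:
$s{\left(u \right)} = 7$ ($s{\left(u \right)} = 3 + 4 = 7$)
$N{\left(d,P \right)} = 0$ ($N{\left(d,P \right)} = \left(P + d\right) 0 = 0$)
$13 \cdot 8 + N{\left(-3,s{\left(-5 \right)} \right)} = 13 \cdot 8 + 0 = 104 + 0 = 104$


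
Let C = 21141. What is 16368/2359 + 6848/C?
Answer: 362190320/49871619 ≈ 7.2625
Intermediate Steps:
16368/2359 + 6848/C = 16368/2359 + 6848/21141 = 362190320/49871619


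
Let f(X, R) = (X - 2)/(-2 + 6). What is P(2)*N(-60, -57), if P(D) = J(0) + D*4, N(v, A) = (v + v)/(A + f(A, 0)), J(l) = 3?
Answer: 5280/287 ≈ 18.397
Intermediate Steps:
f(X, R) = -1/2 + X/4 (f(X, R) = (-2 + X)/4 = (-2 + X)*(1/4) = -1/2 + X/4)
N(v, A) = 2*v/(-1/2 + 5*A/4) (N(v, A) = (v + v)/(A + (-1/2 + A/4)) = (2*v)/(-1/2 + 5*A/4) = 2*v/(-1/2 + 5*A/4))
P(D) = 3 + 4*D (P(D) = 3 + D*4 = 3 + 4*D)
P(2)*N(-60, -57) = (3 + 4*2)*(8*(-60)/(-2 + 5*(-57))) = (3 + 8)*(8*(-60)/(-2 - 285)) = 11*(8*(-60)/(-287)) = 11*(8*(-60)*(-1/287)) = 11*(480/287) = 5280/287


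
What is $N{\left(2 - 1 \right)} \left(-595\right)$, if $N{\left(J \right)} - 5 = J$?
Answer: $-3570$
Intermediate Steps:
$N{\left(J \right)} = 5 + J$
$N{\left(2 - 1 \right)} \left(-595\right) = \left(5 + \left(2 - 1\right)\right) \left(-595\right) = \left(5 + 1\right) \left(-595\right) = 6 \left(-595\right) = -3570$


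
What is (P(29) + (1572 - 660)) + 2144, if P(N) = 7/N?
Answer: 88631/29 ≈ 3056.2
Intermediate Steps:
(P(29) + (1572 - 660)) + 2144 = (7/29 + (1572 - 660)) + 2144 = (7*(1/29) + 912) + 2144 = (7/29 + 912) + 2144 = 26455/29 + 2144 = 88631/29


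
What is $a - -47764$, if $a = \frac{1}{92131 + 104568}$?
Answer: $\frac{9395131037}{196699} \approx 47764.0$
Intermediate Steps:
$a = \frac{1}{196699} \approx 5.0839 \cdot 10^{-6}$
$a - -47764 = \frac{1}{196699} - -47764 = \frac{1}{196699} + 47764 = \frac{9395131037}{196699}$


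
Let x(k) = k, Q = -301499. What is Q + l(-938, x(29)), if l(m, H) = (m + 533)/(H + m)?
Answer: -30451354/101 ≈ -3.0150e+5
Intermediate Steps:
l(m, H) = (533 + m)/(H + m)
Q + l(-938, x(29)) = -301499 + (533 - 938)/(29 - 938) = -301499 - 405/(-909) = -301499 - 1/909*(-405) = -301499 + 45/101 = -30451354/101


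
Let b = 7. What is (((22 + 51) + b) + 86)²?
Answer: 27556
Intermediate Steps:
(((22 + 51) + b) + 86)² = (((22 + 51) + 7) + 86)² = ((73 + 7) + 86)² = (80 + 86)² = 166² = 27556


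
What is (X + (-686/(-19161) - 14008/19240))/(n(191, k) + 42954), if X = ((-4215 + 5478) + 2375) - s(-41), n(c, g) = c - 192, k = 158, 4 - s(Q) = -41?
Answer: 165541461484/1979368951365 ≈ 0.083633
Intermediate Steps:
s(Q) = 45 (s(Q) = 4 - 1*(-41) = 4 + 41 = 45)
n(c, g) = -192 + c
X = 3593 (X = ((-4215 + 5478) + 2375) - 1*45 = (1263 + 2375) - 45 = 3638 - 45 = 3593)
(X + (-686/(-19161) - 14008/19240))/(n(191, k) + 42954) = (3593 + (-686/(-19161) - 14008/19240))/((-192 + 191) + 42954) = (3593 + (-686*(-1/19161) - 14008*1/19240))/(-1 + 42954) = (3593 + (686/19161 - 1751/2405))/42953 = (3593 - 31901081/46082205)*(1/42953) = (165541461484/46082205)*(1/42953) = 165541461484/1979368951365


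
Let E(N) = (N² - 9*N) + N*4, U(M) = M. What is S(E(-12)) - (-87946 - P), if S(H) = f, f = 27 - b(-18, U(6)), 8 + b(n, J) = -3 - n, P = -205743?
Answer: -117777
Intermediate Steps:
b(n, J) = -11 - n (b(n, J) = -8 + (-3 - n) = -11 - n)
E(N) = N² - 5*N (E(N) = (N² - 9*N) + 4*N = N² - 5*N)
f = 20 (f = 27 - (-11 - 1*(-18)) = 27 - (-11 + 18) = 27 - 1*7 = 27 - 7 = 20)
S(H) = 20
S(E(-12)) - (-87946 - P) = 20 - (-87946 - 1*(-205743)) = 20 - (-87946 + 205743) = 20 - 1*117797 = 20 - 117797 = -117777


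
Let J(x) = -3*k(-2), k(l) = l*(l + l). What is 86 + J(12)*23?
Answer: -466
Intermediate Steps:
k(l) = 2*l**2 (k(l) = l*(2*l) = 2*l**2)
J(x) = -24 (J(x) = -6*(-2)**2 = -6*4 = -3*8 = -24)
86 + J(12)*23 = 86 - 24*23 = 86 - 552 = -466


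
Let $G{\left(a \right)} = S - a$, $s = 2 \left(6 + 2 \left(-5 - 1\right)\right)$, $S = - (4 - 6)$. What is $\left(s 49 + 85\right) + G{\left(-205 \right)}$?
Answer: $-296$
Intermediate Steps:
$S = 2$ ($S = \left(-1\right) \left(-2\right) = 2$)
$s = -12$ ($s = 2 \left(6 + 2 \left(-6\right)\right) = 2 \left(6 - 12\right) = 2 \left(-6\right) = -12$)
$G{\left(a \right)} = 2 - a$
$\left(s 49 + 85\right) + G{\left(-205 \right)} = \left(\left(-12\right) 49 + 85\right) + \left(2 - -205\right) = \left(-588 + 85\right) + \left(2 + 205\right) = -503 + 207 = -296$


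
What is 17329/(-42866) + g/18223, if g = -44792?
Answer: -2235840239/781147118 ≈ -2.8623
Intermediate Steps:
17329/(-42866) + g/18223 = 17329/(-42866) - 44792/18223 = 17329*(-1/42866) - 44792*1/18223 = -17329/42866 - 44792/18223 = -2235840239/781147118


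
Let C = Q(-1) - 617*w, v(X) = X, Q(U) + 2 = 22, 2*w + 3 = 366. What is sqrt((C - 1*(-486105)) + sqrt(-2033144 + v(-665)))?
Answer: sqrt(1496558 + 4*I*sqrt(2033809))/2 ≈ 611.67 + 1.1658*I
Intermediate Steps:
w = 363/2 (w = -3/2 + (1/2)*366 = -3/2 + 183 = 363/2 ≈ 181.50)
Q(U) = 20 (Q(U) = -2 + 22 = 20)
C = -223931/2 (C = 20 - 617*363/2 = 20 - 223971/2 = -223931/2 ≈ -1.1197e+5)
sqrt((C - 1*(-486105)) + sqrt(-2033144 + v(-665))) = sqrt((-223931/2 - 1*(-486105)) + sqrt(-2033144 - 665)) = sqrt((-223931/2 + 486105) + sqrt(-2033809)) = sqrt(748279/2 + I*sqrt(2033809))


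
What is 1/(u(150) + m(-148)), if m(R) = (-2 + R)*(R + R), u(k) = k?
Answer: 1/44550 ≈ 2.2447e-5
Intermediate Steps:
m(R) = 2*R*(-2 + R) (m(R) = (-2 + R)*(2*R) = 2*R*(-2 + R))
1/(u(150) + m(-148)) = 1/(150 + 2*(-148)*(-2 - 148)) = 1/(150 + 2*(-148)*(-150)) = 1/(150 + 44400) = 1/44550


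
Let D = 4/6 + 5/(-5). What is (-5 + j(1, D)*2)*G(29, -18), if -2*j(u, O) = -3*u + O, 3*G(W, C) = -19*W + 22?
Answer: 2645/9 ≈ 293.89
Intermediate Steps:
D = -⅓ (D = 4*(⅙) + 5*(-⅕) = ⅔ - 1 = -⅓ ≈ -0.33333)
G(W, C) = 22/3 - 19*W/3 (G(W, C) = (-19*W + 22)/3 = (22 - 19*W)/3 = 22/3 - 19*W/3)
j(u, O) = -O/2 + 3*u/2 (j(u, O) = -(-3*u + O)/2 = -(O - 3*u)/2 = -O/2 + 3*u/2)
(-5 + j(1, D)*2)*G(29, -18) = (-5 + (-½*(-⅓) + (3/2)*1)*2)*(22/3 - 19/3*29) = (-5 + (⅙ + 3/2)*2)*(22/3 - 551/3) = (-5 + (5/3)*2)*(-529/3) = (-5 + 10/3)*(-529/3) = -5/3*(-529/3) = 2645/9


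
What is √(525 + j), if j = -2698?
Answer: I*√2173 ≈ 46.615*I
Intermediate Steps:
√(525 + j) = √(525 - 2698) = √(-2173) = I*√2173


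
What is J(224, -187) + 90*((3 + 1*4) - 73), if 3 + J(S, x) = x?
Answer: -6130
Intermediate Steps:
J(S, x) = -3 + x
J(224, -187) + 90*((3 + 1*4) - 73) = (-3 - 187) + 90*((3 + 1*4) - 73) = -190 + 90*((3 + 4) - 73) = -190 + 90*(7 - 73) = -190 + 90*(-66) = -190 - 5940 = -6130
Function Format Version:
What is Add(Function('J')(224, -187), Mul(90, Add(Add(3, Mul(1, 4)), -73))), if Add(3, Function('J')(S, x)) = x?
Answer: -6130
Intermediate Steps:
Function('J')(S, x) = Add(-3, x)
Add(Function('J')(224, -187), Mul(90, Add(Add(3, Mul(1, 4)), -73))) = Add(Add(-3, -187), Mul(90, Add(Add(3, Mul(1, 4)), -73))) = Add(-190, Mul(90, Add(Add(3, 4), -73))) = Add(-190, Mul(90, Add(7, -73))) = Add(-190, Mul(90, -66)) = Add(-190, -5940) = -6130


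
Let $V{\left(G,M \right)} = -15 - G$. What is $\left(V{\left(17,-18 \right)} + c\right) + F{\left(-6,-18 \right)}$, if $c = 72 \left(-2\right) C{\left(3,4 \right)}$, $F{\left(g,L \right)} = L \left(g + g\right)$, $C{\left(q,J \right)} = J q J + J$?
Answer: $-7304$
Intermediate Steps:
$C{\left(q,J \right)} = J + q J^{2}$ ($C{\left(q,J \right)} = q J^{2} + J = J + q J^{2}$)
$F{\left(g,L \right)} = 2 L g$ ($F{\left(g,L \right)} = L 2 g = 2 L g$)
$c = -7488$ ($c = 72 \left(-2\right) 4 \left(1 + 4 \cdot 3\right) = - 144 \cdot 4 \left(1 + 12\right) = - 144 \cdot 4 \cdot 13 = \left(-144\right) 52 = -7488$)
$\left(V{\left(17,-18 \right)} + c\right) + F{\left(-6,-18 \right)} = \left(\left(-15 - 17\right) - 7488\right) + 2 \left(-18\right) \left(-6\right) = \left(\left(-15 - 17\right) - 7488\right) + 216 = \left(-32 - 7488\right) + 216 = -7520 + 216 = -7304$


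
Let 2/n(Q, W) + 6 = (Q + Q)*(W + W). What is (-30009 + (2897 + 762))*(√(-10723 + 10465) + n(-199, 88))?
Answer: 26350/35027 - 26350*I*√258 ≈ 0.75228 - 4.2324e+5*I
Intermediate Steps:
n(Q, W) = 2/(-6 + 4*Q*W) (n(Q, W) = 2/(-6 + (Q + Q)*(W + W)) = 2/(-6 + (2*Q)*(2*W)) = 2/(-6 + 4*Q*W))
(-30009 + (2897 + 762))*(√(-10723 + 10465) + n(-199, 88)) = (-30009 + (2897 + 762))*(√(-10723 + 10465) + 1/(-3 + 2*(-199)*88)) = (-30009 + 3659)*(√(-258) + 1/(-3 - 35024)) = -26350*(I*√258 + 1/(-35027)) = -26350*(I*√258 - 1/35027) = -26350*(-1/35027 + I*√258) = 26350/35027 - 26350*I*√258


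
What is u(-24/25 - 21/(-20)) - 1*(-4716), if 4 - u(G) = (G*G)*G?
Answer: 4719999271/1000000 ≈ 4720.0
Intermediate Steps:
u(G) = 4 - G³ (u(G) = 4 - G*G*G = 4 - G²*G = 4 - G³)
u(-24/25 - 21/(-20)) - 1*(-4716) = (4 - (-24/25 - 21/(-20))³) - 1*(-4716) = (4 - (-24*1/25 - 21*(-1/20))³) + 4716 = (4 - (-24/25 + 21/20)³) + 4716 = (4 - (9/100)³) + 4716 = (4 - 1*729/1000000) + 4716 = (4 - 729/1000000) + 4716 = 3999271/1000000 + 4716 = 4719999271/1000000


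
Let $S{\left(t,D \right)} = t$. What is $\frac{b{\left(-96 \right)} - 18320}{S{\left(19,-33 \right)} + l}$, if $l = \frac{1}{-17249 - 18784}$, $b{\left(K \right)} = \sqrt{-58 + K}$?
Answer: $- \frac{330062280}{342313} + \frac{36033 i \sqrt{154}}{684626} \approx -964.21 + 0.65314 i$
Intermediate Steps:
$l = - \frac{1}{36033}$ ($l = \frac{1}{-36033} = - \frac{1}{36033} \approx -2.7752 \cdot 10^{-5}$)
$\frac{b{\left(-96 \right)} - 18320}{S{\left(19,-33 \right)} + l} = \frac{\sqrt{-58 - 96} - 18320}{19 - \frac{1}{36033}} = \frac{\sqrt{-154} - 18320}{\frac{684626}{36033}} = \left(i \sqrt{154} - 18320\right) \frac{36033}{684626} = \left(-18320 + i \sqrt{154}\right) \frac{36033}{684626} = - \frac{330062280}{342313} + \frac{36033 i \sqrt{154}}{684626}$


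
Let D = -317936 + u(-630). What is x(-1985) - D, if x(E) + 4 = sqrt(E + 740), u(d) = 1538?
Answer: 316394 + I*sqrt(1245) ≈ 3.1639e+5 + 35.285*I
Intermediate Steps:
x(E) = -4 + sqrt(740 + E) (x(E) = -4 + sqrt(E + 740) = -4 + sqrt(740 + E))
D = -316398 (D = -317936 + 1538 = -316398)
x(-1985) - D = (-4 + sqrt(740 - 1985)) - 1*(-316398) = (-4 + sqrt(-1245)) + 316398 = (-4 + I*sqrt(1245)) + 316398 = 316394 + I*sqrt(1245)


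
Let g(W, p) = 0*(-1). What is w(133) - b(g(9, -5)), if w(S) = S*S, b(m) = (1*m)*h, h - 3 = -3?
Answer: 17689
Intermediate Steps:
h = 0 (h = 3 - 3 = 0)
g(W, p) = 0
b(m) = 0 (b(m) = (1*m)*0 = m*0 = 0)
w(S) = S**2
w(133) - b(g(9, -5)) = 133**2 - 1*0 = 17689 + 0 = 17689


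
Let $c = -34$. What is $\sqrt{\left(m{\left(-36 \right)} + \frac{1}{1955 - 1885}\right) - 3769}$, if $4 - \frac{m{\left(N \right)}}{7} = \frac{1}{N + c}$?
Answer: $\frac{i \sqrt{4582585}}{35} \approx 61.163 i$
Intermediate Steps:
$m{\left(N \right)} = 28 - \frac{7}{-34 + N}$ ($m{\left(N \right)} = 28 - \frac{7}{N - 34} = 28 - \frac{7}{-34 + N}$)
$\sqrt{\left(m{\left(-36 \right)} + \frac{1}{1955 - 1885}\right) - 3769} = \sqrt{\left(\frac{7 \left(-137 + 4 \left(-36\right)\right)}{-34 - 36} + \frac{1}{1955 - 1885}\right) - 3769} = \sqrt{\left(\frac{7 \left(-137 - 144\right)}{-70} + \frac{1}{70}\right) - 3769} = \sqrt{\left(7 \left(- \frac{1}{70}\right) \left(-281\right) + \frac{1}{70}\right) - 3769} = \sqrt{\left(\frac{281}{10} + \frac{1}{70}\right) - 3769} = \sqrt{\frac{984}{35} - 3769} = \sqrt{- \frac{130931}{35}} = \frac{i \sqrt{4582585}}{35}$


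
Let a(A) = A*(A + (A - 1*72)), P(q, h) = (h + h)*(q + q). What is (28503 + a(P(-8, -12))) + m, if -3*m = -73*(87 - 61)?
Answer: 889199/3 ≈ 2.9640e+5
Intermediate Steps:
P(q, h) = 4*h*q (P(q, h) = (2*h)*(2*q) = 4*h*q)
a(A) = A*(-72 + 2*A) (a(A) = A*(A + (A - 72)) = A*(A + (-72 + A)) = A*(-72 + 2*A))
m = 1898/3 (m = -(-73)*(87 - 61)/3 = -(-73)*26/3 = -⅓*(-1898) = 1898/3 ≈ 632.67)
(28503 + a(P(-8, -12))) + m = (28503 + 2*(4*(-12)*(-8))*(-36 + 4*(-12)*(-8))) + 1898/3 = (28503 + 2*384*(-36 + 384)) + 1898/3 = (28503 + 2*384*348) + 1898/3 = (28503 + 267264) + 1898/3 = 295767 + 1898/3 = 889199/3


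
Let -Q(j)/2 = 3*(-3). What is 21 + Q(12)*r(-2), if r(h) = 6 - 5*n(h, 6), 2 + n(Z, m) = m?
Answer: -231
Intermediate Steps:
n(Z, m) = -2 + m
Q(j) = 18 (Q(j) = -6*(-3) = -2*(-9) = 18)
r(h) = -14 (r(h) = 6 - 5*(-2 + 6) = 6 - 5*4 = 6 - 20 = -14)
21 + Q(12)*r(-2) = 21 + 18*(-14) = 21 - 252 = -231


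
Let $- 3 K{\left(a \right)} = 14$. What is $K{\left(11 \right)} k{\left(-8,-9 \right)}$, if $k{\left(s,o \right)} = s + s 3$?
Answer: $\frac{448}{3} \approx 149.33$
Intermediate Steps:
$k{\left(s,o \right)} = 4 s$ ($k{\left(s,o \right)} = s + 3 s = 4 s$)
$K{\left(a \right)} = - \frac{14}{3}$ ($K{\left(a \right)} = \left(- \frac{1}{3}\right) 14 = - \frac{14}{3}$)
$K{\left(11 \right)} k{\left(-8,-9 \right)} = - \frac{14 \cdot 4 \left(-8\right)}{3} = \left(- \frac{14}{3}\right) \left(-32\right) = \frac{448}{3}$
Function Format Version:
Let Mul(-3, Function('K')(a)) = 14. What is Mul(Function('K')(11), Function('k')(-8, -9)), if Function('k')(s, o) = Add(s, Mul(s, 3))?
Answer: Rational(448, 3) ≈ 149.33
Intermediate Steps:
Function('k')(s, o) = Mul(4, s) (Function('k')(s, o) = Add(s, Mul(3, s)) = Mul(4, s))
Function('K')(a) = Rational(-14, 3) (Function('K')(a) = Mul(Rational(-1, 3), 14) = Rational(-14, 3))
Mul(Function('K')(11), Function('k')(-8, -9)) = Mul(Rational(-14, 3), Mul(4, -8)) = Mul(Rational(-14, 3), -32) = Rational(448, 3)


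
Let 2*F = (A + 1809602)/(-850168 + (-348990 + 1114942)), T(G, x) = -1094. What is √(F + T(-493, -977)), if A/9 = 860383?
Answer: I*√16862136159/3828 ≈ 33.922*I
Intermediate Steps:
A = 7743447 (A = 9*860383 = 7743447)
F = -868459/15312 (F = ((7743447 + 1809602)/(-850168 + (-348990 + 1114942)))/2 = (9553049/(-850168 + 765952))/2 = (9553049/(-84216))/2 = (9553049*(-1/84216))/2 = (½)*(-868459/7656) = -868459/15312 ≈ -56.718)
√(F + T(-493, -977)) = √(-868459/15312 - 1094) = √(-17619787/15312) = I*√16862136159/3828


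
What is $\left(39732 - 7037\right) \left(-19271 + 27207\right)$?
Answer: $259467520$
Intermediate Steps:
$\left(39732 - 7037\right) \left(-19271 + 27207\right) = \left(39732 + \left(-22468 + 15431\right)\right) 7936 = \left(39732 - 7037\right) 7936 = 32695 \cdot 7936 = 259467520$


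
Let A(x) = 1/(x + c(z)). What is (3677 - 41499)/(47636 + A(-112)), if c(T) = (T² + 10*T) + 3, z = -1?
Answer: -4462996/5621047 ≈ -0.79398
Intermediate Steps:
c(T) = 3 + T² + 10*T
A(x) = 1/(-6 + x) (A(x) = 1/(x + (3 + (-1)² + 10*(-1))) = 1/(x + (3 + 1 - 10)) = 1/(x - 6) = 1/(-6 + x))
(3677 - 41499)/(47636 + A(-112)) = (3677 - 41499)/(47636 + 1/(-6 - 112)) = -37822/(47636 + 1/(-118)) = -37822/(47636 - 1/118) = -37822/5621047/118 = -37822*118/5621047 = -4462996/5621047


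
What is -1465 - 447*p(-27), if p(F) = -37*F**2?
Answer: 12055466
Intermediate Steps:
-1465 - 447*p(-27) = -1465 - (-16539)*(-27)**2 = -1465 - (-16539)*729 = -1465 - 447*(-26973) = -1465 + 12056931 = 12055466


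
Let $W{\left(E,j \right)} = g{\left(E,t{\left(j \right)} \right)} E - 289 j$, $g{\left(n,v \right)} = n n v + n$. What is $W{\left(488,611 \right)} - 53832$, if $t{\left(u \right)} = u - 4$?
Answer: $70542070837$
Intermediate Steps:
$t{\left(u \right)} = -4 + u$ ($t{\left(u \right)} = u - 4 = -4 + u$)
$g{\left(n,v \right)} = n + v n^{2}$ ($g{\left(n,v \right)} = n^{2} v + n = v n^{2} + n = n + v n^{2}$)
$W{\left(E,j \right)} = - 289 j + E^{2} \left(1 + E \left(-4 + j\right)\right)$ ($W{\left(E,j \right)} = E \left(1 + E \left(-4 + j\right)\right) E - 289 j = E^{2} \left(1 + E \left(-4 + j\right)\right) - 289 j = - 289 j + E^{2} \left(1 + E \left(-4 + j\right)\right)$)
$W{\left(488,611 \right)} - 53832 = \left(\left(-289\right) 611 + 488^{2} \left(1 + 488 \left(-4 + 611\right)\right)\right) - 53832 = \left(-176579 + 238144 \left(1 + 488 \cdot 607\right)\right) - 53832 = \left(-176579 + 238144 \left(1 + 296216\right)\right) - 53832 = \left(-176579 + 238144 \cdot 296217\right) - 53832 = \left(-176579 + 70542301248\right) - 53832 = 70542124669 - 53832 = 70542070837$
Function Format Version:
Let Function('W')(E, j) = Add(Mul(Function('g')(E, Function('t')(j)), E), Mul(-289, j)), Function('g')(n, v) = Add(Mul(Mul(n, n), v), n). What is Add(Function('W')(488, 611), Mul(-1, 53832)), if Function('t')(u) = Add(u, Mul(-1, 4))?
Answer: 70542070837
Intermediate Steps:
Function('t')(u) = Add(-4, u) (Function('t')(u) = Add(u, -4) = Add(-4, u))
Function('g')(n, v) = Add(n, Mul(v, Pow(n, 2))) (Function('g')(n, v) = Add(Mul(Pow(n, 2), v), n) = Add(Mul(v, Pow(n, 2)), n) = Add(n, Mul(v, Pow(n, 2))))
Function('W')(E, j) = Add(Mul(-289, j), Mul(Pow(E, 2), Add(1, Mul(E, Add(-4, j))))) (Function('W')(E, j) = Add(Mul(Mul(E, Add(1, Mul(E, Add(-4, j)))), E), Mul(-289, j)) = Add(Mul(Pow(E, 2), Add(1, Mul(E, Add(-4, j)))), Mul(-289, j)) = Add(Mul(-289, j), Mul(Pow(E, 2), Add(1, Mul(E, Add(-4, j))))))
Add(Function('W')(488, 611), Mul(-1, 53832)) = Add(Add(Mul(-289, 611), Mul(Pow(488, 2), Add(1, Mul(488, Add(-4, 611))))), Mul(-1, 53832)) = Add(Add(-176579, Mul(238144, Add(1, Mul(488, 607)))), -53832) = Add(Add(-176579, Mul(238144, Add(1, 296216))), -53832) = Add(Add(-176579, Mul(238144, 296217)), -53832) = Add(Add(-176579, 70542301248), -53832) = Add(70542124669, -53832) = 70542070837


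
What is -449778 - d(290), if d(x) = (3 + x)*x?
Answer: -534748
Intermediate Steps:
d(x) = x*(3 + x)
-449778 - d(290) = -449778 - 290*(3 + 290) = -449778 - 290*293 = -449778 - 1*84970 = -449778 - 84970 = -534748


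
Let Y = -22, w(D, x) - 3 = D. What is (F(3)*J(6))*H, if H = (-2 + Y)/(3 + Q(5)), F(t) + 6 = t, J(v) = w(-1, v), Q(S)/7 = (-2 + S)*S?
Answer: 4/3 ≈ 1.3333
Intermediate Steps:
w(D, x) = 3 + D
Q(S) = 7*S*(-2 + S) (Q(S) = 7*((-2 + S)*S) = 7*(S*(-2 + S)) = 7*S*(-2 + S))
J(v) = 2 (J(v) = 3 - 1 = 2)
F(t) = -6 + t
H = -2/9 (H = (-2 - 22)/(3 + 7*5*(-2 + 5)) = -24/(3 + 7*5*3) = -24/(3 + 105) = -24/108 = -24*1/108 = -2/9 ≈ -0.22222)
(F(3)*J(6))*H = ((-6 + 3)*2)*(-2/9) = -3*2*(-2/9) = -6*(-2/9) = 4/3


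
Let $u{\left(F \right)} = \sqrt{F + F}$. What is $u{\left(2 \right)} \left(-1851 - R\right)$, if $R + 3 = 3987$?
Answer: $-11670$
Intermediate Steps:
$R = 3984$ ($R = -3 + 3987 = 3984$)
$u{\left(F \right)} = \sqrt{2} \sqrt{F}$ ($u{\left(F \right)} = \sqrt{2 F} = \sqrt{2} \sqrt{F}$)
$u{\left(2 \right)} \left(-1851 - R\right) = \sqrt{2} \sqrt{2} \left(-1851 - 3984\right) = 2 \left(-1851 - 3984\right) = 2 \left(-5835\right) = -11670$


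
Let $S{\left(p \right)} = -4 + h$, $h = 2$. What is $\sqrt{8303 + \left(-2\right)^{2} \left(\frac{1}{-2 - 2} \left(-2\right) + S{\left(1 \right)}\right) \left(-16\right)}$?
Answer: $\sqrt{8399} \approx 91.646$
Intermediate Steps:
$S{\left(p \right)} = -2$ ($S{\left(p \right)} = -4 + 2 = -2$)
$\sqrt{8303 + \left(-2\right)^{2} \left(\frac{1}{-2 - 2} \left(-2\right) + S{\left(1 \right)}\right) \left(-16\right)} = \sqrt{8303 + \left(-2\right)^{2} \left(\frac{1}{-2 - 2} \left(-2\right) - 2\right) \left(-16\right)} = \sqrt{8303 + 4 \left(\frac{1}{-4} \left(-2\right) - 2\right) \left(-16\right)} = \sqrt{8303 + 4 \left(\left(- \frac{1}{4}\right) \left(-2\right) - 2\right) \left(-16\right)} = \sqrt{8303 + 4 \left(\frac{1}{2} - 2\right) \left(-16\right)} = \sqrt{8303 + 4 \left(- \frac{3}{2}\right) \left(-16\right)} = \sqrt{8303 - -96} = \sqrt{8303 + 96} = \sqrt{8399}$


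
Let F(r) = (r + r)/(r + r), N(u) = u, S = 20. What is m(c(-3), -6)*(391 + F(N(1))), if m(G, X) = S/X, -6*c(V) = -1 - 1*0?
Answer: -3920/3 ≈ -1306.7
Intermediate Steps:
F(r) = 1 (F(r) = (2*r)/((2*r)) = (2*r)*(1/(2*r)) = 1)
c(V) = 1/6 (c(V) = -(-1 - 1*0)/6 = -(-1 + 0)/6 = -1/6*(-1) = 1/6)
m(G, X) = 20/X
m(c(-3), -6)*(391 + F(N(1))) = (20/(-6))*(391 + 1) = (20*(-1/6))*392 = -10/3*392 = -3920/3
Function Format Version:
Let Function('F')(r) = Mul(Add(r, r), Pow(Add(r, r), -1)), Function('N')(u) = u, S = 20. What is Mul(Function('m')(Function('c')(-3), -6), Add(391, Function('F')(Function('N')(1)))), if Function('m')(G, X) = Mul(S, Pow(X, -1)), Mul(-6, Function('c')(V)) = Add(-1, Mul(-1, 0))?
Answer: Rational(-3920, 3) ≈ -1306.7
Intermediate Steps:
Function('F')(r) = 1 (Function('F')(r) = Mul(Mul(2, r), Pow(Mul(2, r), -1)) = Mul(Mul(2, r), Mul(Rational(1, 2), Pow(r, -1))) = 1)
Function('c')(V) = Rational(1, 6) (Function('c')(V) = Mul(Rational(-1, 6), Add(-1, Mul(-1, 0))) = Mul(Rational(-1, 6), Add(-1, 0)) = Mul(Rational(-1, 6), -1) = Rational(1, 6))
Function('m')(G, X) = Mul(20, Pow(X, -1))
Mul(Function('m')(Function('c')(-3), -6), Add(391, Function('F')(Function('N')(1)))) = Mul(Mul(20, Pow(-6, -1)), Add(391, 1)) = Mul(Mul(20, Rational(-1, 6)), 392) = Mul(Rational(-10, 3), 392) = Rational(-3920, 3)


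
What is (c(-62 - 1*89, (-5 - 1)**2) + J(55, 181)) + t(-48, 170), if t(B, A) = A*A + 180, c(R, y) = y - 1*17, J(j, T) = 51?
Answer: 29150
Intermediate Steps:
c(R, y) = -17 + y (c(R, y) = y - 17 = -17 + y)
t(B, A) = 180 + A**2 (t(B, A) = A**2 + 180 = 180 + A**2)
(c(-62 - 1*89, (-5 - 1)**2) + J(55, 181)) + t(-48, 170) = ((-17 + (-5 - 1)**2) + 51) + (180 + 170**2) = ((-17 + (-6)**2) + 51) + (180 + 28900) = ((-17 + 36) + 51) + 29080 = (19 + 51) + 29080 = 70 + 29080 = 29150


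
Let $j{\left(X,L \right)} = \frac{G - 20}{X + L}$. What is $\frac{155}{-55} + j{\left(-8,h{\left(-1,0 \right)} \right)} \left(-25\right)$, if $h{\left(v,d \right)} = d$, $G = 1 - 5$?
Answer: $- \frac{856}{11} \approx -77.818$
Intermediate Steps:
$G = -4$
$j{\left(X,L \right)} = - \frac{24}{L + X}$ ($j{\left(X,L \right)} = \frac{-4 - 20}{X + L} = \frac{-4 - 20}{L + X} = - \frac{24}{L + X}$)
$\frac{155}{-55} + j{\left(-8,h{\left(-1,0 \right)} \right)} \left(-25\right) = \frac{155}{-55} + - \frac{24}{0 - 8} \left(-25\right) = 155 \left(- \frac{1}{55}\right) + - \frac{24}{-8} \left(-25\right) = - \frac{31}{11} + \left(-24\right) \left(- \frac{1}{8}\right) \left(-25\right) = - \frac{31}{11} + 3 \left(-25\right) = - \frac{31}{11} - 75 = - \frac{856}{11}$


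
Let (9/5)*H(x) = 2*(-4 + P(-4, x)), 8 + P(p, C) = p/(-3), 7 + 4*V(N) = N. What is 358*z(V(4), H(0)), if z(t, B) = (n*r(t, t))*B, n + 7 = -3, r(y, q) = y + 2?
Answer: 1432000/27 ≈ 53037.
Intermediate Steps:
V(N) = -7/4 + N/4
r(y, q) = 2 + y
P(p, C) = -8 - p/3 (P(p, C) = -8 + p/(-3) = -8 + p*(-1/3) = -8 - p/3)
n = -10 (n = -7 - 3 = -10)
H(x) = -320/27 (H(x) = 5*(2*(-4 + (-8 - 1/3*(-4))))/9 = 5*(2*(-4 + (-8 + 4/3)))/9 = 5*(2*(-4 - 20/3))/9 = 5*(2*(-32/3))/9 = (5/9)*(-64/3) = -320/27)
z(t, B) = B*(-20 - 10*t) (z(t, B) = (-10*(2 + t))*B = (-20 - 10*t)*B = B*(-20 - 10*t))
358*z(V(4), H(0)) = 358*(-10*(-320/27)*(2 + (-7/4 + (1/4)*4))) = 358*(-10*(-320/27)*(2 + (-7/4 + 1))) = 358*(-10*(-320/27)*(2 - 3/4)) = 358*(-10*(-320/27)*5/4) = 358*(4000/27) = 1432000/27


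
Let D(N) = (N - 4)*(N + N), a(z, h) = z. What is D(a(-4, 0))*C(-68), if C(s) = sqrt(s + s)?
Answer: 128*I*sqrt(34) ≈ 746.36*I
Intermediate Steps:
C(s) = sqrt(2)*sqrt(s) (C(s) = sqrt(2*s) = sqrt(2)*sqrt(s))
D(N) = 2*N*(-4 + N) (D(N) = (-4 + N)*(2*N) = 2*N*(-4 + N))
D(a(-4, 0))*C(-68) = (2*(-4)*(-4 - 4))*(sqrt(2)*sqrt(-68)) = (2*(-4)*(-8))*(sqrt(2)*(2*I*sqrt(17))) = 64*(2*I*sqrt(34)) = 128*I*sqrt(34)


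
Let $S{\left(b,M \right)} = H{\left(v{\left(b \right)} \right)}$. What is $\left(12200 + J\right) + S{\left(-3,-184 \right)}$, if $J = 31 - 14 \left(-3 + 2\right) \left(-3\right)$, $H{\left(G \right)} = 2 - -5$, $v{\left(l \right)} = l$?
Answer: $12196$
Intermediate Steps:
$H{\left(G \right)} = 7$ ($H{\left(G \right)} = 2 + 5 = 7$)
$J = -11$ ($J = 31 - 14 \left(\left(-1\right) \left(-3\right)\right) = 31 - 42 = -11$)
$S{\left(b,M \right)} = 7$
$\left(12200 + J\right) + S{\left(-3,-184 \right)} = \left(12200 - 11\right) + 7 = 12189 + 7 = 12196$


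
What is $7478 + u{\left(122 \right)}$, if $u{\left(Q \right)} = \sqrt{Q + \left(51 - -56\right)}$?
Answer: $7478 + \sqrt{229} \approx 7493.1$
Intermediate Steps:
$u{\left(Q \right)} = \sqrt{107 + Q}$ ($u{\left(Q \right)} = \sqrt{Q + \left(51 + 56\right)} = \sqrt{Q + 107} = \sqrt{107 + Q}$)
$7478 + u{\left(122 \right)} = 7478 + \sqrt{107 + 122} = 7478 + \sqrt{229}$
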